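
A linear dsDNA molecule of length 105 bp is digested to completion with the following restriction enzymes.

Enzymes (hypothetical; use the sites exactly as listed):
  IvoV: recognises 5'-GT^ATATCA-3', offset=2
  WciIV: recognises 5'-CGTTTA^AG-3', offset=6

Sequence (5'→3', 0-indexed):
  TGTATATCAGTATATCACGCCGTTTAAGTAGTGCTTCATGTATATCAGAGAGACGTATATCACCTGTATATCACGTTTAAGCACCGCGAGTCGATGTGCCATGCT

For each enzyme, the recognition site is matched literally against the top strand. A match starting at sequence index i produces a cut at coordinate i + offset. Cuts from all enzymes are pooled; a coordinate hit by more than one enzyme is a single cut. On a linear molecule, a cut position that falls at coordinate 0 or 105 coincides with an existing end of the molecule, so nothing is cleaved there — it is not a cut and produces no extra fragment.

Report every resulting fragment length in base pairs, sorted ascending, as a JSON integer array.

Per-enzyme occurrences:
  IvoV (GTATATCA, off=2): starts [1, 9, 39, 54, 65] → cuts [3, 11, 41, 56, 67]
  WciIV (CGTTTAAG, off=6): starts [20, 73] → cuts [26, 79]

Pooled cuts: [3, 11, 26, 41, 56, 67, 79]

Fragments:
  [0,3): 3 bp
  [3,11): 8 bp
  [11,26): 15 bp
  [26,41): 15 bp
  [41,56): 15 bp
  [56,67): 11 bp
  [67,79): 12 bp
  [79,105): 26 bp

[3,8,11,12,15,15,15,26]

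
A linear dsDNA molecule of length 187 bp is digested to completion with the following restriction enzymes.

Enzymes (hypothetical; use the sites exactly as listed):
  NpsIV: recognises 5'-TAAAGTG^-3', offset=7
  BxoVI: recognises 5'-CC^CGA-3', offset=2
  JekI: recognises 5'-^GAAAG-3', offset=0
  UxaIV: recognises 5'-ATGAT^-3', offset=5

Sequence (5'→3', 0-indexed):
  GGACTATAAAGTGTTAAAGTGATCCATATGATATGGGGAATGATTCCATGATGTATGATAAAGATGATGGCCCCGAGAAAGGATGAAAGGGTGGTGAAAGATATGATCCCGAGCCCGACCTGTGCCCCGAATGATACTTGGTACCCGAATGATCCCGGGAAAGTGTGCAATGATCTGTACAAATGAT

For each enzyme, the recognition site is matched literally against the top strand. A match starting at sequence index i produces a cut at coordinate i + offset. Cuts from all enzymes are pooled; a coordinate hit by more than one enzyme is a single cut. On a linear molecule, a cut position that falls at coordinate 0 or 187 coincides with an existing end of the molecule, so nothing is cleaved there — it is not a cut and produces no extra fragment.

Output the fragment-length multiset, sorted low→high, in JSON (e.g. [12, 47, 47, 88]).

Scan for sites:
  NpsIV (TAAAGTG, off=7): starts [6, 14] → cuts [13, 21]
  BxoVI (CCCGA, off=2): starts [71, 107, 113, 125, 143] → cuts [73, 109, 115, 127, 145]
  JekI (GAAAG, off=0): starts [76, 84, 95, 158] → cuts [76, 84, 95, 158]
  UxaIV (ATGAT, off=5): starts [27, 39, 47, 54, 63, 102, 130, 148, 169, 182] → cuts [32, 44, 52, 59, 68, 107, 135, 153, 174] (position 187 is a terminus of the linear molecule — no cut)

Pooled cuts: [13, 21, 32, 44, 52, 59, 68, 73, 76, 84, 95, 107, 109, 115, 127, 135, 145, 153, 158, 174]

Fragment lengths:
  [0,13): 13 bp
  [13,21): 8 bp
  [21,32): 11 bp
  [32,44): 12 bp
  [44,52): 8 bp
  [52,59): 7 bp
  [59,68): 9 bp
  [68,73): 5 bp
  [73,76): 3 bp
  [76,84): 8 bp
  [84,95): 11 bp
  [95,107): 12 bp
  [107,109): 2 bp
  [109,115): 6 bp
  [115,127): 12 bp
  [127,135): 8 bp
  [135,145): 10 bp
  [145,153): 8 bp
  [153,158): 5 bp
  [158,174): 16 bp
  [174,187): 13 bp

[2,3,5,5,6,7,8,8,8,8,8,9,10,11,11,12,12,12,13,13,16]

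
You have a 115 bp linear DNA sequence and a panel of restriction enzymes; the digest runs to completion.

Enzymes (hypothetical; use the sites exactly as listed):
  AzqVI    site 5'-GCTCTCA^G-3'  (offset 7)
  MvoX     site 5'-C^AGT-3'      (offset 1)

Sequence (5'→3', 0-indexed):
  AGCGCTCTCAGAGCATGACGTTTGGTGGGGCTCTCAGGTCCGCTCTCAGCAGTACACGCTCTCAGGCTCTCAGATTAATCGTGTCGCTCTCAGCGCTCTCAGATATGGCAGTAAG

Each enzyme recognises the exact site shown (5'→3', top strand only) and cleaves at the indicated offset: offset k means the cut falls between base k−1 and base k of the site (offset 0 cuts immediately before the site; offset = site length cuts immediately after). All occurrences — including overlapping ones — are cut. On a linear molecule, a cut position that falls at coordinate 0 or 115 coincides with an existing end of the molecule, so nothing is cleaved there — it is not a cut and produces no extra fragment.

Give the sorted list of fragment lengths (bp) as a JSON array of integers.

Per-enzyme occurrences:
  AzqVI (GCTCTCAG, off=7): starts [3, 29, 41, 57, 65, 85, 94] → cuts [10, 36, 48, 64, 72, 92, 101]
  MvoX (CAGT, off=1): starts [49, 108] → cuts [50, 109]

Pooled cuts: [10, 36, 48, 50, 64, 72, 92, 101, 109]

Fragments:
  [0,10): 10 bp
  [10,36): 26 bp
  [36,48): 12 bp
  [48,50): 2 bp
  [50,64): 14 bp
  [64,72): 8 bp
  [72,92): 20 bp
  [92,101): 9 bp
  [101,109): 8 bp
  [109,115): 6 bp

[2,6,8,8,9,10,12,14,20,26]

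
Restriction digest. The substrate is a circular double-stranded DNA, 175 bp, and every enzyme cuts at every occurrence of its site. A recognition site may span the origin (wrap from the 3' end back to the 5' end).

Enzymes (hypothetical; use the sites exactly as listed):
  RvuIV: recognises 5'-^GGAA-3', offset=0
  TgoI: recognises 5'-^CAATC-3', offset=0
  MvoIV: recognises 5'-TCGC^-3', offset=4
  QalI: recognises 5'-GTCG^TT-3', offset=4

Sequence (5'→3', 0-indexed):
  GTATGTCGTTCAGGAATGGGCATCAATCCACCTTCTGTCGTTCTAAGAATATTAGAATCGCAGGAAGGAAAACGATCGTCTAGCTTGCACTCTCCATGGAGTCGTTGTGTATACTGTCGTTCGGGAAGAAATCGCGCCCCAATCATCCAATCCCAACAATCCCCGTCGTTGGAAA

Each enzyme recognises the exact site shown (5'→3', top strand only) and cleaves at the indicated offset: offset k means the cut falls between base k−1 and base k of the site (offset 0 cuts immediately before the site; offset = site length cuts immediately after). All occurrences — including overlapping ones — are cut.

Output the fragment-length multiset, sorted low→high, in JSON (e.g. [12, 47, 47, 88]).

[1,2,4,4,4,4,8,9,11,12,12,13,15,17,21,38]

Per-enzyme occurrences:
  RvuIV GGAA/0: at [12, 62, 66, 123, 170] ⇒ [12, 62, 66, 123, 170]
  TgoI CAATC/0: at [23, 139, 147, 156] ⇒ [23, 139, 147, 156]
  MvoIV TCGC/4: at [57, 131] ⇒ [61, 135]
  QalI GTCGTT/4: at [4, 36, 100, 115, 164] ⇒ [8, 40, 104, 119, 168]

All cut coordinates (distinct, sorted): [8, 12, 23, 40, 61, 62, 66, 104, 119, 123, 135, 139, 147, 156, 168, 170]

Fragment lengths:
  8→12: 4 bp
  12→23: 11 bp
  23→40: 17 bp
  40→61: 21 bp
  61→62: 1 bp
  62→66: 4 bp
  66→104: 38 bp
  104→119: 15 bp
  119→123: 4 bp
  123→135: 12 bp
  135→139: 4 bp
  139→147: 8 bp
  147→156: 9 bp
  156→168: 12 bp
  168→170: 2 bp
  170→8 (wrap): 175-170+8 = 13 bp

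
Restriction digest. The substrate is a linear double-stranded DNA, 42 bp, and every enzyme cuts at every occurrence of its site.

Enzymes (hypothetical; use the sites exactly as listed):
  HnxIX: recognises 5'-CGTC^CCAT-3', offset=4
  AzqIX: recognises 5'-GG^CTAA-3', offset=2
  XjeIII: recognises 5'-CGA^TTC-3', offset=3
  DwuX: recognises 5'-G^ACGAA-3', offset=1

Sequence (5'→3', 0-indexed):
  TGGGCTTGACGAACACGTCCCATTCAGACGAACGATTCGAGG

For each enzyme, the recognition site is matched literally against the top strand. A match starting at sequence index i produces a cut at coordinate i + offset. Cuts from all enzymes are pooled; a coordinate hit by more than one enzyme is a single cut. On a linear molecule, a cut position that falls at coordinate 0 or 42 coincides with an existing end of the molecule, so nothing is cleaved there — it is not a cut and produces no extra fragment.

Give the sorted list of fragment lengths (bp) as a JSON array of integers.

[7,8,8,8,11]

Scan for sites:
  HnxIX CGTCCCAT/4: at [15] ⇒ [19]
  AzqIX (GGCTAA, off=2): no sites
  XjeIII CGATTC/3: at [32] ⇒ [35]
  DwuX GACGAA/1: at [7, 26] ⇒ [8, 27]

All cut coordinates (distinct, sorted): [8, 19, 27, 35]

Fragments:
  [0,8): 8 bp
  [8,19): 11 bp
  [19,27): 8 bp
  [27,35): 8 bp
  [35,42): 7 bp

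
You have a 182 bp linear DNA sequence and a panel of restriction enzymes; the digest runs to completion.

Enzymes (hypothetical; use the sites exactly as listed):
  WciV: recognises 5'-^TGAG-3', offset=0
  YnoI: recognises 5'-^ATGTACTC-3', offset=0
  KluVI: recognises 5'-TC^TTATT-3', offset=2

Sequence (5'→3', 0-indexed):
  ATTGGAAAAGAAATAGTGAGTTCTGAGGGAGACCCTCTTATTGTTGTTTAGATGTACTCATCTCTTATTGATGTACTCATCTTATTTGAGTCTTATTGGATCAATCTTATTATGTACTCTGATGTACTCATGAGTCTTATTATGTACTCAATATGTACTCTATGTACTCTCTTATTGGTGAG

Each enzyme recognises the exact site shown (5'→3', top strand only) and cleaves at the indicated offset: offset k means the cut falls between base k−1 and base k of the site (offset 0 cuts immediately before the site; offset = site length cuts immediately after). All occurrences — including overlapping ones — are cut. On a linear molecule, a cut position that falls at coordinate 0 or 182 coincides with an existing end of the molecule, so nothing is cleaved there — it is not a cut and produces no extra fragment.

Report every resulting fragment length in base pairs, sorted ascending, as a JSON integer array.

Site scan:
  WciV (TGAG, off=0): starts [16, 23, 86, 130, 178] → cuts [16, 23, 86, 130, 178]
  YnoI (ATGTACTC, off=0): starts [51, 70, 111, 121, 141, 152, 161] → cuts [51, 70, 111, 121, 141, 152, 161]
  KluVI (TCTTATT, off=2): starts [35, 62, 79, 90, 104, 134, 169] → cuts [37, 64, 81, 92, 106, 136, 171]

Pooled cuts: [16, 23, 37, 51, 64, 70, 81, 86, 92, 106, 111, 121, 130, 136, 141, 152, 161, 171, 178]

Fragment lengths:
  [0,16): 16 bp
  [16,23): 7 bp
  [23,37): 14 bp
  [37,51): 14 bp
  [51,64): 13 bp
  [64,70): 6 bp
  [70,81): 11 bp
  [81,86): 5 bp
  [86,92): 6 bp
  [92,106): 14 bp
  [106,111): 5 bp
  [111,121): 10 bp
  [121,130): 9 bp
  [130,136): 6 bp
  [136,141): 5 bp
  [141,152): 11 bp
  [152,161): 9 bp
  [161,171): 10 bp
  [171,178): 7 bp
  [178,182): 4 bp

[4,5,5,5,6,6,6,7,7,9,9,10,10,11,11,13,14,14,14,16]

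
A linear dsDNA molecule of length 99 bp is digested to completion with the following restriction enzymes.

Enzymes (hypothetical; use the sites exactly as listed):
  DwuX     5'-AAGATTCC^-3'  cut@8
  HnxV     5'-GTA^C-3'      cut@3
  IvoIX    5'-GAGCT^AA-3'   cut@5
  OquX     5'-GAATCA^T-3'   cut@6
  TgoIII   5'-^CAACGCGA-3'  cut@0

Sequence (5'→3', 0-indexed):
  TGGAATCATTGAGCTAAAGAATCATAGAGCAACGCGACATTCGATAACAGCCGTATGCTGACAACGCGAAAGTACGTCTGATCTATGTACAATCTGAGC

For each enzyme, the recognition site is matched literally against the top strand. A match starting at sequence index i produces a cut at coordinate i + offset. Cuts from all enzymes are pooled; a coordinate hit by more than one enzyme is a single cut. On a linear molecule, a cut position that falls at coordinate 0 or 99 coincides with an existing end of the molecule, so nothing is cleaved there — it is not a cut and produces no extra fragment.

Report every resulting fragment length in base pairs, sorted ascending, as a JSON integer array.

Scan for sites:
  DwuX (AAGATTCC, off=8): no sites
  HnxV GTAC/3: at [71, 86] ⇒ [74, 89]
  IvoIX GAGCTAA/5: at [10] ⇒ [15]
  OquX GAATCAT/6: at [2, 18] ⇒ [8, 24]
  TgoIII CAACGCGA/0: at [29, 61] ⇒ [29, 61]

All cut coordinates (distinct, sorted): [8, 15, 24, 29, 61, 74, 89]

Fragment lengths:
  [0,8): 8 bp
  [8,15): 7 bp
  [15,24): 9 bp
  [24,29): 5 bp
  [29,61): 32 bp
  [61,74): 13 bp
  [74,89): 15 bp
  [89,99): 10 bp

[5,7,8,9,10,13,15,32]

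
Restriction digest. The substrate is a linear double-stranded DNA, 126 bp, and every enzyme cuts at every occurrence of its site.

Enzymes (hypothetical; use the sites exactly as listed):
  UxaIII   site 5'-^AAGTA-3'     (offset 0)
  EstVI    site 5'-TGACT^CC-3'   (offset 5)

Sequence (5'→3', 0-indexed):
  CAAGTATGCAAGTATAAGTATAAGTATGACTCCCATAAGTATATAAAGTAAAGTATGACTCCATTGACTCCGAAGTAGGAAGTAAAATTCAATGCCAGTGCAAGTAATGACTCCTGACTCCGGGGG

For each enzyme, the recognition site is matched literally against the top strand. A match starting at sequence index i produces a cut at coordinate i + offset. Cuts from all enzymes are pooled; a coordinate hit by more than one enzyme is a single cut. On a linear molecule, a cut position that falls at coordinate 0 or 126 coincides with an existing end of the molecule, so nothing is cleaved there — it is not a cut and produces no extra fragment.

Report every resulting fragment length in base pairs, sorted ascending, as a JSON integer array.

Per-enzyme occurrences:
  UxaIII (AAGTA, off=0): starts [1, 9, 15, 21, 36, 45, 50, 72, 79, 101] → cuts [1, 9, 15, 21, 36, 45, 50, 72, 79, 101]
  EstVI (TGACTCC, off=5): starts [26, 55, 64, 107, 114] → cuts [31, 60, 69, 112, 119]

Pooled cuts: [1, 9, 15, 21, 31, 36, 45, 50, 60, 69, 72, 79, 101, 112, 119]

Fragment lengths:
  [0,1): 1 bp
  [1,9): 8 bp
  [9,15): 6 bp
  [15,21): 6 bp
  [21,31): 10 bp
  [31,36): 5 bp
  [36,45): 9 bp
  [45,50): 5 bp
  [50,60): 10 bp
  [60,69): 9 bp
  [69,72): 3 bp
  [72,79): 7 bp
  [79,101): 22 bp
  [101,112): 11 bp
  [112,119): 7 bp
  [119,126): 7 bp

[1,3,5,5,6,6,7,7,7,8,9,9,10,10,11,22]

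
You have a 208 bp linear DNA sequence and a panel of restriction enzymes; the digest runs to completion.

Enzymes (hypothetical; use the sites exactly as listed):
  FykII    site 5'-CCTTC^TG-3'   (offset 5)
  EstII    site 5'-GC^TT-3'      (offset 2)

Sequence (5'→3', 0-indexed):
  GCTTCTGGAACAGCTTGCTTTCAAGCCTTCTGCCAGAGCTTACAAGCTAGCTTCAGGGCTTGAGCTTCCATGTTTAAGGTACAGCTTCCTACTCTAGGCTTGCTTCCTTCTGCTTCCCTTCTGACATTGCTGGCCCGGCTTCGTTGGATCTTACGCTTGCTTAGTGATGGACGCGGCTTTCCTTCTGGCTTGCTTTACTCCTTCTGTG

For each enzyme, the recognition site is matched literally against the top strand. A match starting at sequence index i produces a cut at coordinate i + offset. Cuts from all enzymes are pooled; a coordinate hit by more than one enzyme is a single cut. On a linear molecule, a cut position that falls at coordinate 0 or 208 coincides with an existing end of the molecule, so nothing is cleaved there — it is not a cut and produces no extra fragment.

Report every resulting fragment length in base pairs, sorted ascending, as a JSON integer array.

Scan for sites:
  FykII (CCTTCTG, off=5): starts [25, 105, 116, 180, 199] → cuts [30, 110, 121, 185, 204]
  EstII (GCTT, off=2): starts [0, 12, 16, 37, 49, 57, 63, 83, 97, 101, 111, 137, 154, 158, 175, 187, 191] → cuts [2, 14, 18, 39, 51, 59, 65, 85, 99, 103, 113, 139, 156, 160, 177, 189, 193]

Pooled cuts: [2, 14, 18, 30, 39, 51, 59, 65, 85, 99, 103, 110, 113, 121, 139, 156, 160, 177, 185, 189, 193, 204]

Fragment lengths:
  [0,2): 2 bp
  [2,14): 12 bp
  [14,18): 4 bp
  [18,30): 12 bp
  [30,39): 9 bp
  [39,51): 12 bp
  [51,59): 8 bp
  [59,65): 6 bp
  [65,85): 20 bp
  [85,99): 14 bp
  [99,103): 4 bp
  [103,110): 7 bp
  [110,113): 3 bp
  [113,121): 8 bp
  [121,139): 18 bp
  [139,156): 17 bp
  [156,160): 4 bp
  [160,177): 17 bp
  [177,185): 8 bp
  [185,189): 4 bp
  [189,193): 4 bp
  [193,204): 11 bp
  [204,208): 4 bp

[2,3,4,4,4,4,4,4,6,7,8,8,8,9,11,12,12,12,14,17,17,18,20]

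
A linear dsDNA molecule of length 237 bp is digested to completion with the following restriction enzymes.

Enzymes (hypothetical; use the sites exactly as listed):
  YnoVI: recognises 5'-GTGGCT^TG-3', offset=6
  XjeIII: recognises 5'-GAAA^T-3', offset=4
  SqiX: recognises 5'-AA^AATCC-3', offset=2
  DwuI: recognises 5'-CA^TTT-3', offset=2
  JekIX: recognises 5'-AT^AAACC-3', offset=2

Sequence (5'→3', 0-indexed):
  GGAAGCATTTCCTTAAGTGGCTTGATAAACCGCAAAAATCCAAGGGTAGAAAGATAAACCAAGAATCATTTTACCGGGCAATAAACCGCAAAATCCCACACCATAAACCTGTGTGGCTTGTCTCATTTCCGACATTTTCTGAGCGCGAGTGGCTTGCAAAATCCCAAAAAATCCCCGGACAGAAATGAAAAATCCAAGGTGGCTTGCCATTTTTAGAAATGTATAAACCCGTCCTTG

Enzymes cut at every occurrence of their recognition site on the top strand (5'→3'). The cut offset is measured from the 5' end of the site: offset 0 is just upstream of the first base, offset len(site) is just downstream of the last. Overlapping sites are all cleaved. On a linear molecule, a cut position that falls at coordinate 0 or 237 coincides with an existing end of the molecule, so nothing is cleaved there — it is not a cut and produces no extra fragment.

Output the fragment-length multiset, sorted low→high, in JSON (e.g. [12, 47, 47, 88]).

Site scan:
  YnoVI GTGGCTTG/6: at [16, 112, 148, 198] ⇒ [22, 118, 154, 204]
  XjeIII GAAAT/4: at [181, 215] ⇒ [185, 219]
  SqiX AAAATCC/2: at [34, 89, 157, 167, 188] ⇒ [36, 91, 159, 169, 190]
  DwuI CATTT/2: at [5, 66, 123, 132, 207] ⇒ [7, 68, 125, 134, 209]
  JekIX ATAAACC/2: at [24, 53, 80, 102, 222] ⇒ [26, 55, 82, 104, 224]

Pooled cuts: [7, 22, 26, 36, 55, 68, 82, 91, 104, 118, 125, 134, 154, 159, 169, 185, 190, 204, 209, 219, 224]

Fragment lengths:
  [0,7): 7 bp
  [7,22): 15 bp
  [22,26): 4 bp
  [26,36): 10 bp
  [36,55): 19 bp
  [55,68): 13 bp
  [68,82): 14 bp
  [82,91): 9 bp
  [91,104): 13 bp
  [104,118): 14 bp
  [118,125): 7 bp
  [125,134): 9 bp
  [134,154): 20 bp
  [154,159): 5 bp
  [159,169): 10 bp
  [169,185): 16 bp
  [185,190): 5 bp
  [190,204): 14 bp
  [204,209): 5 bp
  [209,219): 10 bp
  [219,224): 5 bp
  [224,237): 13 bp

[4,5,5,5,5,7,7,9,9,10,10,10,13,13,13,14,14,14,15,16,19,20]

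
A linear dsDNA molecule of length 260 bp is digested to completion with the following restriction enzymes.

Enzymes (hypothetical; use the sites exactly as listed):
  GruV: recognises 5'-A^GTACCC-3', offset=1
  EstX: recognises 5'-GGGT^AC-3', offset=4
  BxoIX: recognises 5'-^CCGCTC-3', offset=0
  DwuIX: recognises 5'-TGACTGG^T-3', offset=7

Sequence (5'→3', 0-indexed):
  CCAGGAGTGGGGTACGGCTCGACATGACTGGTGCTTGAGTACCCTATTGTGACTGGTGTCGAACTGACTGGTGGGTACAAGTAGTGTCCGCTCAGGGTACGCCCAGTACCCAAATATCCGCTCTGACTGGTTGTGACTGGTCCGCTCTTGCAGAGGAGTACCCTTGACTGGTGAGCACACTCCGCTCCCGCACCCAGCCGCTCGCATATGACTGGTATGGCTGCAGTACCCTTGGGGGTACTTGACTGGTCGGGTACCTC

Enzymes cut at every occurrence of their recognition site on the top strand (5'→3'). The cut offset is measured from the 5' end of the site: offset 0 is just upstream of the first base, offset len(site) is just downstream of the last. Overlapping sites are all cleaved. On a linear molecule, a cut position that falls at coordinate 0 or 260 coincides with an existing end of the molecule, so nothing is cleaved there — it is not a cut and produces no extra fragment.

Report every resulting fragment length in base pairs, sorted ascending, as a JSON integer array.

Site scan:
  GruV (AGTACCC, off=1): starts [37, 104, 156, 224] → cuts [38, 105, 157, 225]
  EstX (GGGTAC, off=4): starts [9, 72, 94, 235, 251] → cuts [13, 76, 98, 239, 255]
  BxoIX (CCGCTC, off=0): starts [87, 117, 141, 181, 197] → cuts [87, 117, 141, 181, 197]
  DwuIX (TGACTGGT, off=7): starts [24, 49, 64, 123, 133, 164, 208, 242] → cuts [31, 56, 71, 130, 140, 171, 215, 249]

Pooled cuts: [13, 31, 38, 56, 71, 76, 87, 98, 105, 117, 130, 140, 141, 157, 171, 181, 197, 215, 225, 239, 249, 255]

Fragment lengths:
  [0,13): 13 bp
  [13,31): 18 bp
  [31,38): 7 bp
  [38,56): 18 bp
  [56,71): 15 bp
  [71,76): 5 bp
  [76,87): 11 bp
  [87,98): 11 bp
  [98,105): 7 bp
  [105,117): 12 bp
  [117,130): 13 bp
  [130,140): 10 bp
  [140,141): 1 bp
  [141,157): 16 bp
  [157,171): 14 bp
  [171,181): 10 bp
  [181,197): 16 bp
  [197,215): 18 bp
  [215,225): 10 bp
  [225,239): 14 bp
  [239,249): 10 bp
  [249,255): 6 bp
  [255,260): 5 bp

[1,5,5,6,7,7,10,10,10,10,11,11,12,13,13,14,14,15,16,16,18,18,18]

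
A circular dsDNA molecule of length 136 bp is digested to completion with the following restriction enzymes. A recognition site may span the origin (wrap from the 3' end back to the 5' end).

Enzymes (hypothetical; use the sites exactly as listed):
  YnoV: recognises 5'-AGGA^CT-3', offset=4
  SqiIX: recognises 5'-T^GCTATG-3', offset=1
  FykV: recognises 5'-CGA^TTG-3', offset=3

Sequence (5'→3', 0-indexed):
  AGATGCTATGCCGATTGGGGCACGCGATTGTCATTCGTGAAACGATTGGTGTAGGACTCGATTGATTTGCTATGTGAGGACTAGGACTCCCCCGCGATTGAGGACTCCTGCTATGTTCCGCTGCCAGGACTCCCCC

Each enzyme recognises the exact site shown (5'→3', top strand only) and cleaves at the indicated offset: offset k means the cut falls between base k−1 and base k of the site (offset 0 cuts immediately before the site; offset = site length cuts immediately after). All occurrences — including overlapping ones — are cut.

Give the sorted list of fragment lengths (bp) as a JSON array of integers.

[5,5,6,7,7,10,11,11,11,12,13,18,20]

Per-enzyme occurrences:
  YnoV AGGACT/4: at [52, 76, 82, 100, 125] ⇒ [56, 80, 86, 104, 129]
  SqiIX TGCTATG/1: at [3, 67, 108] ⇒ [4, 68, 109]
  FykV CGATTG/3: at [11, 24, 42, 58, 94] ⇒ [14, 27, 45, 61, 97]

All cut coordinates (distinct, sorted): [4, 14, 27, 45, 56, 61, 68, 80, 86, 97, 104, 109, 129]

Fragment lengths:
  4→14: 10 bp
  14→27: 13 bp
  27→45: 18 bp
  45→56: 11 bp
  56→61: 5 bp
  61→68: 7 bp
  68→80: 12 bp
  80→86: 6 bp
  86→97: 11 bp
  97→104: 7 bp
  104→109: 5 bp
  109→129: 20 bp
  129→4 (wrap): 136-129+4 = 11 bp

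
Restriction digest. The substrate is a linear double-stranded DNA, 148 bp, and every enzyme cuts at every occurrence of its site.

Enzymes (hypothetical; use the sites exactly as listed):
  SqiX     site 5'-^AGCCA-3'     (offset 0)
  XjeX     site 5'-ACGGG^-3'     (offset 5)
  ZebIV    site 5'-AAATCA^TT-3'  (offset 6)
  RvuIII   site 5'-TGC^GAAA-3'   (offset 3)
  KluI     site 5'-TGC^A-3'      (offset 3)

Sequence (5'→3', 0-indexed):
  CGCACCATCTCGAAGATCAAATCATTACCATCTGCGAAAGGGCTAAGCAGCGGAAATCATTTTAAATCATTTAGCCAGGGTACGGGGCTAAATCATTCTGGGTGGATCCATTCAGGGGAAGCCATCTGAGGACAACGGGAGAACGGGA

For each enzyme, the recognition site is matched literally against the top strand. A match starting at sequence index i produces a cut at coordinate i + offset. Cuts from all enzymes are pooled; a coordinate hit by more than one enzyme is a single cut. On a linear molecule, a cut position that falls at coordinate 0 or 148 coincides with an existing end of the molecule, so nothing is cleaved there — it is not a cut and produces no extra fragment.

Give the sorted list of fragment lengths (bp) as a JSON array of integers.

[1,3,8,9,10,11,14,20,24,24,24]

Scan for sites:
  SqiX (AGCCA, off=0): starts [72, 119] → cuts [72, 119]
  XjeX (ACGGG, off=5): starts [81, 134, 142] → cuts [86, 139, 147]
  ZebIV (AAATCATT, off=6): starts [18, 53, 63, 89] → cuts [24, 59, 69, 95]
  RvuIII (TGCGAAA, off=3): starts [32] → cuts [35]
  KluI (TGCA, off=3): no sites

Pooled cuts: [24, 35, 59, 69, 72, 86, 95, 119, 139, 147]

Fragment lengths:
  [0,24): 24 bp
  [24,35): 11 bp
  [35,59): 24 bp
  [59,69): 10 bp
  [69,72): 3 bp
  [72,86): 14 bp
  [86,95): 9 bp
  [95,119): 24 bp
  [119,139): 20 bp
  [139,147): 8 bp
  [147,148): 1 bp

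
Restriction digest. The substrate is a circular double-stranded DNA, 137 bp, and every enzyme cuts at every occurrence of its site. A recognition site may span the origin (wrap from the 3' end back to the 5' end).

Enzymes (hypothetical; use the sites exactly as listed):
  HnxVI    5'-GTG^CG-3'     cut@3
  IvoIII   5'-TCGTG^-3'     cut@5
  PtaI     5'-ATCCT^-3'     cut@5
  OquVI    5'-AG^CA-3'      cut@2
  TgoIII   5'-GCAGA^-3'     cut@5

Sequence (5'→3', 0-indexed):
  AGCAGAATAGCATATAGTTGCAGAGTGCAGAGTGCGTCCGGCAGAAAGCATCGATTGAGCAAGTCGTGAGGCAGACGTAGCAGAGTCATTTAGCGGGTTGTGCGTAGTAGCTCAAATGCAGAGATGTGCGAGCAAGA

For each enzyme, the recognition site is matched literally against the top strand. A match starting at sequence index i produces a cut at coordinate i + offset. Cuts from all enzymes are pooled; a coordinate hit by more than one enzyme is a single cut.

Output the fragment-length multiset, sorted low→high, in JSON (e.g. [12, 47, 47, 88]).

Per-enzyme occurrences:
  HnxVI (GTGCG, off=3): starts [31, 99, 125] → cuts [34, 102, 128]
  IvoIII (TCGTG, off=5): starts [63] → cuts [68]
  PtaI (ATCCT, off=5): no sites
  OquVI (AGCA, off=2): starts [0, 8, 46, 57, 78, 130] → cuts [2, 10, 48, 59, 80, 132]
  TgoIII (GCAGA, off=5): starts [1, 19, 26, 40, 70, 79, 117] → cuts [6, 24, 31, 45, 75, 84, 122]

Pooled cuts: [2, 6, 10, 24, 31, 34, 45, 48, 59, 68, 75, 80, 84, 102, 122, 128, 132]

Fragments:
  2→6: 4 bp
  6→10: 4 bp
  10→24: 14 bp
  24→31: 7 bp
  31→34: 3 bp
  34→45: 11 bp
  45→48: 3 bp
  48→59: 11 bp
  59→68: 9 bp
  68→75: 7 bp
  75→80: 5 bp
  80→84: 4 bp
  84→102: 18 bp
  102→122: 20 bp
  122→128: 6 bp
  128→132: 4 bp
  132→2 (wrap): 137-132+2 = 7 bp

[3,3,4,4,4,4,5,6,7,7,7,9,11,11,14,18,20]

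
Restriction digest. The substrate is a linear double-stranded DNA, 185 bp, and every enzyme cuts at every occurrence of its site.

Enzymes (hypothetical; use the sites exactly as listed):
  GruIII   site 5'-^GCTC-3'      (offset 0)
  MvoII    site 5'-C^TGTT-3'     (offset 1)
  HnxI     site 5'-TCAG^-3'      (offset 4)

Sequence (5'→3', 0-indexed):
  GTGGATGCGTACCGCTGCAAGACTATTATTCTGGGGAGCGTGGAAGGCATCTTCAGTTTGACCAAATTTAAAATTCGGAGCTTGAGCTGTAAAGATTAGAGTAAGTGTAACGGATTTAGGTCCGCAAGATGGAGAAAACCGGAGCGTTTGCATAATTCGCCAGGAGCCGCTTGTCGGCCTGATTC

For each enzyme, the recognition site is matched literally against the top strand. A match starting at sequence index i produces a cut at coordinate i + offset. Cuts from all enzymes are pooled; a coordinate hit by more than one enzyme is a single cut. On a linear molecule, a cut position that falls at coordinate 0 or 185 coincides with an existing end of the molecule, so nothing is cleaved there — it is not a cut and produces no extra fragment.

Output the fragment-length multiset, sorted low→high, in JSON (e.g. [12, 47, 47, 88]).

Site scan:
  GruIII (GCTC, off=0): no sites
  MvoII (CTGTT, off=1): no sites
  HnxI (TCAG, off=4): starts [52] → cuts [56]

Pooled cuts: [56]

Fragment lengths:
  [0,56): 56 bp
  [56,185): 129 bp

[56,129]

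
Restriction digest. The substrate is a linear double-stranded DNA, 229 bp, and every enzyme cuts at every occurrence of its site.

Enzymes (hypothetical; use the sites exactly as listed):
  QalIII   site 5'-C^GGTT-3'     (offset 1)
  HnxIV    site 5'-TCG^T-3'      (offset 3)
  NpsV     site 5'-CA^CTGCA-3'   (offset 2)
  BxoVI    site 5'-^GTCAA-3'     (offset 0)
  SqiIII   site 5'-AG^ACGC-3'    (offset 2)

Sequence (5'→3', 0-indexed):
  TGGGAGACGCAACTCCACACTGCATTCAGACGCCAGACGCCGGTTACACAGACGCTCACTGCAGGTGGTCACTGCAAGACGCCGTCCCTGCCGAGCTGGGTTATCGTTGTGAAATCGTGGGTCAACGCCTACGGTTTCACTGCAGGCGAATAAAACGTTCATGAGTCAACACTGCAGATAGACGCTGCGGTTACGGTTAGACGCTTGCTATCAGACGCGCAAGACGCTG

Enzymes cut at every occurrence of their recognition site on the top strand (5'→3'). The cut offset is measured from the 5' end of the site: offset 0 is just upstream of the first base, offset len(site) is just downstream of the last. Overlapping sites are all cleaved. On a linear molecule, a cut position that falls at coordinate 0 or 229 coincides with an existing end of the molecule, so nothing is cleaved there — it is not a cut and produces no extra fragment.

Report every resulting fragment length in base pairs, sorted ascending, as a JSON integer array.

[3,5,6,6,6,6,7,7,7,7,7,7,9,10,10,10,11,12,13,13,14,25,28]

Site scan:
  QalIII (CGGTT, off=1): starts [40, 131, 187, 193] → cuts [41, 132, 188, 194]
  HnxIV (TCGT, off=3): starts [103, 114] → cuts [106, 117]
  NpsV (CACTGCA, off=2): starts [17, 56, 69, 137, 169] → cuts [19, 58, 71, 139, 171]
  BxoVI (GTCAA, off=0): starts [120, 164] → cuts [120, 164]
  SqiIII (AGACGC, off=2): starts [4, 27, 34, 49, 76, 179, 198, 212, 221] → cuts [6, 29, 36, 51, 78, 181, 200, 214, 223]

All cut coordinates (distinct, sorted): [6, 19, 29, 36, 41, 51, 58, 71, 78, 106, 117, 120, 132, 139, 164, 171, 181, 188, 194, 200, 214, 223]

Fragments:
  [0,6): 6 bp
  [6,19): 13 bp
  [19,29): 10 bp
  [29,36): 7 bp
  [36,41): 5 bp
  [41,51): 10 bp
  [51,58): 7 bp
  [58,71): 13 bp
  [71,78): 7 bp
  [78,106): 28 bp
  [106,117): 11 bp
  [117,120): 3 bp
  [120,132): 12 bp
  [132,139): 7 bp
  [139,164): 25 bp
  [164,171): 7 bp
  [171,181): 10 bp
  [181,188): 7 bp
  [188,194): 6 bp
  [194,200): 6 bp
  [200,214): 14 bp
  [214,223): 9 bp
  [223,229): 6 bp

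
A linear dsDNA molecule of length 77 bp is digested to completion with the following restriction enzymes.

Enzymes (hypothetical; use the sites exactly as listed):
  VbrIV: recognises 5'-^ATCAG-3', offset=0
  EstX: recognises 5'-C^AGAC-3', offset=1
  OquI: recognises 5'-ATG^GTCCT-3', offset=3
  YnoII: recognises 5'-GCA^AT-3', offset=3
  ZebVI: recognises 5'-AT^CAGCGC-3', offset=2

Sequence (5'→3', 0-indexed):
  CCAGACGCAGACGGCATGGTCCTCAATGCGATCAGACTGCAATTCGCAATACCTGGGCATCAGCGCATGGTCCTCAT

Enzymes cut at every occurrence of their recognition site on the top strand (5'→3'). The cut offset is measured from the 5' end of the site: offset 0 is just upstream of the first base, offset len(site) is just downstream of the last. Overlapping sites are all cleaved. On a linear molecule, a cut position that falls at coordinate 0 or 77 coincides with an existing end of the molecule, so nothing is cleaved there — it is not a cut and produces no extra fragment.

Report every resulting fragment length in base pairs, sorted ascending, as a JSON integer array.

Site scan:
  VbrIV (ATCAG, off=0): starts [30, 58] → cuts [30, 58]
  EstX (CAGAC, off=1): starts [1, 7, 32] → cuts [2, 8, 33]
  OquI (ATGGTCCT, off=3): starts [15, 66] → cuts [18, 69]
  YnoII (GCAAT, off=3): starts [38, 45] → cuts [41, 48]
  ZebVI (ATCAGCGC, off=2): starts [58] → cuts [60]

All cut coordinates (distinct, sorted): [2, 8, 18, 30, 33, 41, 48, 58, 60, 69]

Fragments:
  [0,2): 2 bp
  [2,8): 6 bp
  [8,18): 10 bp
  [18,30): 12 bp
  [30,33): 3 bp
  [33,41): 8 bp
  [41,48): 7 bp
  [48,58): 10 bp
  [58,60): 2 bp
  [60,69): 9 bp
  [69,77): 8 bp

[2,2,3,6,7,8,8,9,10,10,12]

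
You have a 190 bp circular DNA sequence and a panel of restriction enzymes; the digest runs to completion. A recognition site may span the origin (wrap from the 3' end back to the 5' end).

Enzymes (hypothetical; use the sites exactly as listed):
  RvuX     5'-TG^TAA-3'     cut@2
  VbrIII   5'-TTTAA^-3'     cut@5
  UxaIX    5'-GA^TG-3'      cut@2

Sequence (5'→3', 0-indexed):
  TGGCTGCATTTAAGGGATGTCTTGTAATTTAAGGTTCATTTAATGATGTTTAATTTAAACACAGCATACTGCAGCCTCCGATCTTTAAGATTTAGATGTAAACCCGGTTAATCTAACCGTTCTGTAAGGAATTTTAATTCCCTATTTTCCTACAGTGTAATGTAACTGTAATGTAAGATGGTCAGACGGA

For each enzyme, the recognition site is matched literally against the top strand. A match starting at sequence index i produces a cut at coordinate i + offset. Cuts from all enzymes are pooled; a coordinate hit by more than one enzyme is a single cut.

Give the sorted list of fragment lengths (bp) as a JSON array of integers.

Per-enzyme occurrences:
  RvuX (TGTAA, off=2): starts [22, 96, 122, 155, 160, 166, 171] → cuts [24, 98, 124, 157, 162, 168, 173]
  VbrIII (TTTAA, off=5): starts [8, 27, 38, 48, 53, 83, 132] → cuts [13, 32, 43, 53, 58, 88, 137]
  UxaIX (GATG, off=2): starts [15, 44, 94, 176, 188] → cuts [0, 17, 46, 96, 178]

Pooled cuts: [0, 13, 17, 24, 32, 43, 46, 53, 58, 88, 96, 98, 124, 137, 157, 162, 168, 173, 178]

Fragments:
  0→13: 13 bp
  13→17: 4 bp
  17→24: 7 bp
  24→32: 8 bp
  32→43: 11 bp
  43→46: 3 bp
  46→53: 7 bp
  53→58: 5 bp
  58→88: 30 bp
  88→96: 8 bp
  96→98: 2 bp
  98→124: 26 bp
  124→137: 13 bp
  137→157: 20 bp
  157→162: 5 bp
  162→168: 6 bp
  168→173: 5 bp
  173→178: 5 bp
  178→0 (wrap): 190-178+0 = 12 bp

[2,3,4,5,5,5,5,6,7,7,8,8,11,12,13,13,20,26,30]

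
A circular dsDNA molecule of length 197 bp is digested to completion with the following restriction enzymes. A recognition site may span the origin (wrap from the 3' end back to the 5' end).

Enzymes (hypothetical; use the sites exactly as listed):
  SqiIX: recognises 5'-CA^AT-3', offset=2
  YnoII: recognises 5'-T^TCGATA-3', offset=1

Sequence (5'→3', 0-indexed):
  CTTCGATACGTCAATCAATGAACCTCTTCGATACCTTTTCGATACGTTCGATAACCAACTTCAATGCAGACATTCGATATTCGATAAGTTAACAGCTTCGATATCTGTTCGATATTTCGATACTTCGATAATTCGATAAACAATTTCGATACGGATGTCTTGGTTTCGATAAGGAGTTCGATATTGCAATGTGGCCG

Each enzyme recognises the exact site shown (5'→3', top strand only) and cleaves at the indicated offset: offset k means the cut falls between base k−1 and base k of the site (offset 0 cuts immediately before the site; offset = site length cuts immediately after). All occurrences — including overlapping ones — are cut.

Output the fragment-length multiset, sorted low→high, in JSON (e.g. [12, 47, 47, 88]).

Scan for sites:
  SqiIX (CAAT, off=2): starts [11, 15, 61, 140, 186] → cuts [13, 17, 63, 142, 188]
  YnoII (TTCGATA, off=1): starts [1, 26, 37, 46, 72, 79, 96, 107, 115, 123, 131, 144, 164, 176] → cuts [2, 27, 38, 47, 73, 80, 97, 108, 116, 124, 132, 145, 165, 177]

All cut coordinates (distinct, sorted): [2, 13, 17, 27, 38, 47, 63, 73, 80, 97, 108, 116, 124, 132, 142, 145, 165, 177, 188]

Fragments:
  2→13: 11 bp
  13→17: 4 bp
  17→27: 10 bp
  27→38: 11 bp
  38→47: 9 bp
  47→63: 16 bp
  63→73: 10 bp
  73→80: 7 bp
  80→97: 17 bp
  97→108: 11 bp
  108→116: 8 bp
  116→124: 8 bp
  124→132: 8 bp
  132→142: 10 bp
  142→145: 3 bp
  145→165: 20 bp
  165→177: 12 bp
  177→188: 11 bp
  188→2 (wrap): 197-188+2 = 11 bp

[3,4,7,8,8,8,9,10,10,10,11,11,11,11,11,12,16,17,20]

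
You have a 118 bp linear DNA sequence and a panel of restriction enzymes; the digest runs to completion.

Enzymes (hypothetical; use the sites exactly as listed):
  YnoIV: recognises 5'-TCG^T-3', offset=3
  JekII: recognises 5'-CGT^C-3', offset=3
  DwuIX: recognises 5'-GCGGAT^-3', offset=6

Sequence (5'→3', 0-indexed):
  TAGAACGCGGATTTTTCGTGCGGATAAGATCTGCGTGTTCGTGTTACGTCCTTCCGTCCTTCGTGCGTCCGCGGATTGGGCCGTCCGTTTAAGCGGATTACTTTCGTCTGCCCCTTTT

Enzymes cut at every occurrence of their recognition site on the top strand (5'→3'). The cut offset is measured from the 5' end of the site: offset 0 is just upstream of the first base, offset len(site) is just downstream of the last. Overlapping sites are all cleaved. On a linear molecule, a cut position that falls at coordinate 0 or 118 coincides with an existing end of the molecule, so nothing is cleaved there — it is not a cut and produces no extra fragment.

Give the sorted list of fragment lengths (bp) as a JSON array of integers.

Scan for sites:
  YnoIV TCGT/3: at [15, 38, 60, 103] ⇒ [18, 41, 63, 106]
  JekII CGTC/3: at [46, 54, 65, 81, 104] ⇒ [49, 57, 68, 84, 107]
  DwuIX GCGGAT/6: at [6, 19, 70, 92] ⇒ [12, 25, 76, 98]

All cut coordinates (distinct, sorted): [12, 18, 25, 41, 49, 57, 63, 68, 76, 84, 98, 106, 107]

Fragment lengths:
  [0,12): 12 bp
  [12,18): 6 bp
  [18,25): 7 bp
  [25,41): 16 bp
  [41,49): 8 bp
  [49,57): 8 bp
  [57,63): 6 bp
  [63,68): 5 bp
  [68,76): 8 bp
  [76,84): 8 bp
  [84,98): 14 bp
  [98,106): 8 bp
  [106,107): 1 bp
  [107,118): 11 bp

[1,5,6,6,7,8,8,8,8,8,11,12,14,16]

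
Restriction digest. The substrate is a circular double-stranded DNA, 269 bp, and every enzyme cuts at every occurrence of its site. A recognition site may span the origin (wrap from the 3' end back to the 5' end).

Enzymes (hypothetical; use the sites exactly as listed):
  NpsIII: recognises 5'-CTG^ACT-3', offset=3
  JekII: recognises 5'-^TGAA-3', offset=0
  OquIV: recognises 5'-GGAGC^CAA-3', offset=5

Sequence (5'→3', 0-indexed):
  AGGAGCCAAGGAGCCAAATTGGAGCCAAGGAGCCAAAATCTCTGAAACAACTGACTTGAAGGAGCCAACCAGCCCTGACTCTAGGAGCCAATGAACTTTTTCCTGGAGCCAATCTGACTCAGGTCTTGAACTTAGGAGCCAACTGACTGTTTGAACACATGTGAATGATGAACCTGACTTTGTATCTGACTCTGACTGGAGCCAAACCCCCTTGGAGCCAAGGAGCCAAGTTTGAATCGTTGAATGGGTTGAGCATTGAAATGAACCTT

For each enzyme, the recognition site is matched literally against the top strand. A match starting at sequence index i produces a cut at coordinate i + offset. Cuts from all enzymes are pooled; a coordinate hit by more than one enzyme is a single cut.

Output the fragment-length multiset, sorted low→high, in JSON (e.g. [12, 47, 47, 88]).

[3,3,5,6,6,6,6,7,7,8,8,8,8,8,8,9,9,10,10,11,11,11,12,12,13,14,16,16,18]

Scan for sites:
  NpsIII (CTGACT, off=3): starts [50, 74, 113, 142, 173, 185, 191] → cuts [53, 77, 116, 145, 176, 188, 194]
  JekII (TGAA, off=0): starts [42, 56, 91, 126, 151, 161, 168, 232, 240, 256, 261] → cuts [42, 56, 91, 126, 151, 161, 168, 232, 240, 256, 261]
  OquIV (GGAGCCAA, off=5): starts [1, 9, 20, 28, 60, 83, 104, 134, 197, 213, 221] → cuts [6, 14, 25, 33, 65, 88, 109, 139, 202, 218, 226]

All cut coordinates (distinct, sorted): [6, 14, 25, 33, 42, 53, 56, 65, 77, 88, 91, 109, 116, 126, 139, 145, 151, 161, 168, 176, 188, 194, 202, 218, 226, 232, 240, 256, 261]

Fragment lengths:
  6→14: 8 bp
  14→25: 11 bp
  25→33: 8 bp
  33→42: 9 bp
  42→53: 11 bp
  53→56: 3 bp
  56→65: 9 bp
  65→77: 12 bp
  77→88: 11 bp
  88→91: 3 bp
  91→109: 18 bp
  109→116: 7 bp
  116→126: 10 bp
  126→139: 13 bp
  139→145: 6 bp
  145→151: 6 bp
  151→161: 10 bp
  161→168: 7 bp
  168→176: 8 bp
  176→188: 12 bp
  188→194: 6 bp
  194→202: 8 bp
  202→218: 16 bp
  218→226: 8 bp
  226→232: 6 bp
  232→240: 8 bp
  240→256: 16 bp
  256→261: 5 bp
  261→6 (wrap): 269-261+6 = 14 bp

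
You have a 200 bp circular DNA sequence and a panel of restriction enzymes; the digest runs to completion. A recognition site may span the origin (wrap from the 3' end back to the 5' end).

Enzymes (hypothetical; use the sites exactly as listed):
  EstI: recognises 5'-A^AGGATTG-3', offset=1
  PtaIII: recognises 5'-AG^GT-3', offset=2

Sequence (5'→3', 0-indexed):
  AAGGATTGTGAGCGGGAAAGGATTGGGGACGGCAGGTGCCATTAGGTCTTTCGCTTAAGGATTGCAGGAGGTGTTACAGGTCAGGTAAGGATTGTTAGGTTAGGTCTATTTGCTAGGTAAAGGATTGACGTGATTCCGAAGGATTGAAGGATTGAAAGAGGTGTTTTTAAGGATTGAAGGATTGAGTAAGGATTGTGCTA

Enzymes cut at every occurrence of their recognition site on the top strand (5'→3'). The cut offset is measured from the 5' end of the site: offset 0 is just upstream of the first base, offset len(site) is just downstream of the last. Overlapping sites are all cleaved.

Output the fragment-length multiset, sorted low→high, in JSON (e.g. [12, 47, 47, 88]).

[3,4,5,5,8,8,9,9,10,11,11,12,13,13,13,13,17,17,19]

Site scan:
  EstI AAGGATTG/1: at [0, 17, 56, 86, 119, 138, 146, 168, 176, 187] ⇒ [1, 18, 57, 87, 120, 139, 147, 169, 177, 188]
  PtaIII AGGT/2: at [33, 43, 68, 77, 82, 96, 101, 114, 158] ⇒ [35, 45, 70, 79, 84, 98, 103, 116, 160]

All cut coordinates (distinct, sorted): [1, 18, 35, 45, 57, 70, 79, 84, 87, 98, 103, 116, 120, 139, 147, 160, 169, 177, 188]

Fragments:
  1→18: 17 bp
  18→35: 17 bp
  35→45: 10 bp
  45→57: 12 bp
  57→70: 13 bp
  70→79: 9 bp
  79→84: 5 bp
  84→87: 3 bp
  87→98: 11 bp
  98→103: 5 bp
  103→116: 13 bp
  116→120: 4 bp
  120→139: 19 bp
  139→147: 8 bp
  147→160: 13 bp
  160→169: 9 bp
  169→177: 8 bp
  177→188: 11 bp
  188→1 (wrap): 200-188+1 = 13 bp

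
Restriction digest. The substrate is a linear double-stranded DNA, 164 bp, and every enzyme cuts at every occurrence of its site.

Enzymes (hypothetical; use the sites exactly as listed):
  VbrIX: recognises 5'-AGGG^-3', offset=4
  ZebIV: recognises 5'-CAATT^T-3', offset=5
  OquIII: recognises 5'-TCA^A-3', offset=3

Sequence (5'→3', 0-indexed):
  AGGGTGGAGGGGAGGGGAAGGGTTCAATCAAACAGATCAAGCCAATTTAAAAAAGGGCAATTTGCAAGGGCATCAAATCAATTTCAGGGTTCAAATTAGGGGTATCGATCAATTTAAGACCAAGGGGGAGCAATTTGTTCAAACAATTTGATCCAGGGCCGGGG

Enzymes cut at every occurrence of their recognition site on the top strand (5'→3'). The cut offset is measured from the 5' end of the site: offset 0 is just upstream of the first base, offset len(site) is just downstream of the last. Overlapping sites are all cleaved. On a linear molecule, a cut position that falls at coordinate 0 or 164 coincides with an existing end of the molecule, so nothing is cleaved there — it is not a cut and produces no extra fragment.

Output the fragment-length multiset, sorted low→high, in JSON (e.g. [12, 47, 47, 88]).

Site scan:
  VbrIX (AGGG, off=4): starts [0, 7, 12, 18, 53, 66, 85, 97, 122, 154] → cuts [4, 11, 16, 22, 57, 70, 89, 101, 126, 158]
  ZebIV (CAATTT, off=5): starts [42, 57, 78, 109, 130, 143] → cuts [47, 62, 83, 114, 135, 148]
  OquIII (TCAA, off=3): starts [23, 27, 36, 72, 77, 90, 108, 138] → cuts [26, 30, 39, 75, 80, 93, 111, 141]

All cut coordinates (distinct, sorted): [4, 11, 16, 22, 26, 30, 39, 47, 57, 62, 70, 75, 80, 83, 89, 93, 101, 111, 114, 126, 135, 141, 148, 158]

Fragment lengths:
  [0,4): 4 bp
  [4,11): 7 bp
  [11,16): 5 bp
  [16,22): 6 bp
  [22,26): 4 bp
  [26,30): 4 bp
  [30,39): 9 bp
  [39,47): 8 bp
  [47,57): 10 bp
  [57,62): 5 bp
  [62,70): 8 bp
  [70,75): 5 bp
  [75,80): 5 bp
  [80,83): 3 bp
  [83,89): 6 bp
  [89,93): 4 bp
  [93,101): 8 bp
  [101,111): 10 bp
  [111,114): 3 bp
  [114,126): 12 bp
  [126,135): 9 bp
  [135,141): 6 bp
  [141,148): 7 bp
  [148,158): 10 bp
  [158,164): 6 bp

[3,3,4,4,4,4,5,5,5,5,6,6,6,6,7,7,8,8,8,9,9,10,10,10,12]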